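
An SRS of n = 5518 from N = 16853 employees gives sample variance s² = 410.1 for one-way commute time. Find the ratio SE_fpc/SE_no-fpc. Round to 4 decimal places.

0.8201

f = n/N = 5518/16853 = 0.32741945.
SE_no-fpc = √(s²/n) = 0.27261769; SE_fpc = √((1−f)s²/n) = 0.22357652.
Ratio = √(1−f) = 0.82011008.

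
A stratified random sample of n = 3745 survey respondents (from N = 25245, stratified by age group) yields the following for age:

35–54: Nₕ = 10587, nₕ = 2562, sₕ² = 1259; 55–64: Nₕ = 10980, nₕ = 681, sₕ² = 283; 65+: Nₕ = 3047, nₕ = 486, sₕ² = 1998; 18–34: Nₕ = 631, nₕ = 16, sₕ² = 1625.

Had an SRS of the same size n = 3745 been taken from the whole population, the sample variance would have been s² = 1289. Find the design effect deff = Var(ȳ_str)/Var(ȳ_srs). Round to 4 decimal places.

0.8577

Var(ȳ_str) = Σ Wₕ²(1−fₕ)sₕ²/nₕ with Wₕ = Nₕ/25245:
  35–54: (10587/25245)²·(1−2562/10587)·1259/2562 = 0.065510937
  55–64: (10980/25245)²·(1−681/10980)·283/681 = 0.073737086
  65+: (3047/25245)²·(1−486/3047)·1998/486 = 0.050337367
  18–34: (631/25245)²·(1−16/631)·1625/16 = 0.06184251
  → Var(ȳ_str) = 0.2514279.
Var(ȳ_srs) = (1 − 3745/25245)·1289/3745 = 0.29313264.
deff = 0.2514279 / 0.29313264 = 0.8577.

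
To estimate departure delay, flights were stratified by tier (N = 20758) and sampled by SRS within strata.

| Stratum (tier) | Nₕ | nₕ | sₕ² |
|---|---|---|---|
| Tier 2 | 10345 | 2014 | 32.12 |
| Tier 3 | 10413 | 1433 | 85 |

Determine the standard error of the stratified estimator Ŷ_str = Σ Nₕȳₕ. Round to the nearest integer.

Var(Ŷ_str) = Σₕ Nₕ²(1 − fₕ)sₕ²/nₕ.
Tier 2: 10345²·(1 − 2014/10345)·32.12/2014 = 1.3744967 × 10^6.
Tier 3: 10413²·(1 − 1433/10413)·85/1433 = 5.5465756 × 10^6.
Sum = 6.9210723 × 10^6.
SE = √(6.9210723 × 10^6) = 2631.

2631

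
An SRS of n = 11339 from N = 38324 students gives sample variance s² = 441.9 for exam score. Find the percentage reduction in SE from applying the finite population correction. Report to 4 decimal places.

16.0877

f = n/N = 11339/38324 = 0.29587204.
SE_no-fpc = √(s²/n) = 0.19741249; SE_fpc = √((1−f)s²/n) = 0.16565342.
Ratio = √(1−f) = 0.83912333. Reduction = 100·(1 − 0.83912333) = 16.0877%.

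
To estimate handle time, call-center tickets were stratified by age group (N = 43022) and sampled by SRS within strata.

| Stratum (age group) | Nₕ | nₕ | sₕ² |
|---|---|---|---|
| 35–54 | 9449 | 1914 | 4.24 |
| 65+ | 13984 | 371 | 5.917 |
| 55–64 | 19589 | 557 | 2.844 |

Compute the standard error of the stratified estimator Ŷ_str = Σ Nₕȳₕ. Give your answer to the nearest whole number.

Var(Ŷ_str) = Σₕ Nₕ²(1 − fₕ)sₕ²/nₕ.
35–54: 9449²·(1 − 1914/9449)·4.24/1914 = 157722.27.
65+: 13984²·(1 − 371/13984)·5.917/371 = 3.036078 × 10^6.
55–64: 19589²·(1 − 557/19589)·2.844/557 = 1.9035798 × 10^6.
Sum = 5.0973801 × 10^6.
SE = √(5.0973801 × 10^6) = 2258.

2258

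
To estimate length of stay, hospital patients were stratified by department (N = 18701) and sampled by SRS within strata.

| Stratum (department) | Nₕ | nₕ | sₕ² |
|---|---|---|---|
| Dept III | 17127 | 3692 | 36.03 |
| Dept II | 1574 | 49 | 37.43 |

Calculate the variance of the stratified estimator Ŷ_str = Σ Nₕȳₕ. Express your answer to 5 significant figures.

Var(Ŷ_str) = Σₕ Nₕ²(1 − fₕ)sₕ²/nₕ.
Dept III: 17127²·(1 − 3692/17127)·36.03/3692 = 2.2455438 × 10^6.
Dept II: 1574²·(1 − 49/1574)·37.43/49 = 1.8335735 × 10^6.
Sum = 4.0791173 × 10^6.

4.0791 × 10^6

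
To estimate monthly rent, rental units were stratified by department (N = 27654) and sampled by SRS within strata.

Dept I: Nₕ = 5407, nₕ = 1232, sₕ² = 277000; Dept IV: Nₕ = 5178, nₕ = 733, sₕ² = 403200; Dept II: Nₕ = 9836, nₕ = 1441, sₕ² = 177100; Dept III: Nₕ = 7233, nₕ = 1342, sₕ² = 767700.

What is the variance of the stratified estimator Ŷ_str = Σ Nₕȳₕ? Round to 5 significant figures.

5.2259 × 10^10

Var(Ŷ_str) = Σₕ Nₕ²(1 − fₕ)sₕ²/nₕ.
Dept I: 5407²·(1 − 1232/5407)·277000/1232 = 5.075536 × 10^9.
Dept IV: 5178²·(1 − 733/5178)·403200/733 = 1.2660486 × 10^10.
Dept II: 9836²·(1 − 1441/9836)·177100/1441 = 1.0148312 × 10^10.
Dept III: 7233²·(1 − 1342/7233)·767700/1342 = 2.4375106 × 10^10.
Sum = 5.225944 × 10^10.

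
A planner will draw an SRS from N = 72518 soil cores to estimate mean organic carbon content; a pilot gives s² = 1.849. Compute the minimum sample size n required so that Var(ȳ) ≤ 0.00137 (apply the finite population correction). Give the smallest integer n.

1325

Without fpc, n₀ = s²/D = 1.849/0.00137 = 1349.6350.
With fpc, (1 − n/N)·s²/n ≤ D requires n ≥ n₀/(1 + n₀/N) = 1349.6350/(1 + 1349.6350/72518) = 1324.9758.
Rounding up, n = 1325.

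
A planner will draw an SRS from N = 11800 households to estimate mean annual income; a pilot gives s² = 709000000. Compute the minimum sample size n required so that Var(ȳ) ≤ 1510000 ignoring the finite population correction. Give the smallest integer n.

470

Without fpc, n₀ = s²/D = 709000000/1510000 = 469.5364.
Rounding up, n = 470.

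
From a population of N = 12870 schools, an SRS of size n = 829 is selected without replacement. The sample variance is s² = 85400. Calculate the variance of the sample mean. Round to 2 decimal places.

Under SRS without replacement, Var(ȳ) = (1 − f)·s²/n with f = n/N = 829/12870 = 0.06441336.
Var(ȳ) = (1 − 0.06441336)·85400/829 = 0.93558664·103.01568 = 96.380095.

96.38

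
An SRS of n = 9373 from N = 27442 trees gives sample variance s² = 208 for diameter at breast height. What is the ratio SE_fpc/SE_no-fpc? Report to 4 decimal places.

f = n/N = 9373/27442 = 0.34155674.
SE_no-fpc = √(s²/n) = 0.14896778; SE_fpc = √((1−f)s²/n) = 0.12087919.
Ratio = √(1−f) = 0.81144517.

0.8114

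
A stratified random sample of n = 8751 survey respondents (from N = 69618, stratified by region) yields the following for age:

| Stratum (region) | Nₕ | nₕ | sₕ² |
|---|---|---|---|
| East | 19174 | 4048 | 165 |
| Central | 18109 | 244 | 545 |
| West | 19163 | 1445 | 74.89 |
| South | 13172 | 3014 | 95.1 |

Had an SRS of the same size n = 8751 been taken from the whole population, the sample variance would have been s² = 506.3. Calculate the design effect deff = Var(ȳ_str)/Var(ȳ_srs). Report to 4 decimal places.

Var(ȳ_str) = Σ Wₕ²(1−fₕ)sₕ²/nₕ with Wₕ = Nₕ/69618:
  East: (19174/69618)²·(1−4048/19174)·165/4048 = 0.0024391425
  Central: (18109/69618)²·(1−244/18109)·545/244 = 0.14909431
  West: (19163/69618)²·(1−1445/19163)·74.89/1445 = 0.0036307061
  South: (13172/69618)²·(1−3014/13172)·95.1/3014 = 8.7107212 × 10^-4
  → Var(ȳ_str) = 0.15603523.
Var(ȳ_srs) = (1 − 8751/69618)·506.3/8751 = 0.050583701.
deff = 0.15603523 / 0.050583701 = 3.0847.

3.0847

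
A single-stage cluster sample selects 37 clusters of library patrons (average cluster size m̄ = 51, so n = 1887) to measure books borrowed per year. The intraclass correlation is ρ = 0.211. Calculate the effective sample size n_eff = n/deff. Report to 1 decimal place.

163.4

deff = 1 + (51 − 1)·0.211 = 1 + 10.55 = 11.55.
n_eff = 1887 / 11.55 = 163.4.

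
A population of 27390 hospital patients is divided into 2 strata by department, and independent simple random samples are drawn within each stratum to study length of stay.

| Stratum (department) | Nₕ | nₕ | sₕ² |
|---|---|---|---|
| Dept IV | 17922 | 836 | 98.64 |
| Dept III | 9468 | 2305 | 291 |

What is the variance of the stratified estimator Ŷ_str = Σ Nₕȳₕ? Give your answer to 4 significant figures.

Var(Ŷ_str) = Σₕ Nₕ²(1 − fₕ)sₕ²/nₕ.
Dept IV: 17922²·(1 − 836/17922)·98.64/836 = 3.6130474 × 10^7.
Dept III: 9468²·(1 − 2305/9468)·291/2305 = 8.5620007 × 10^6.
Sum = 4.4692475 × 10^7.

4.469 × 10^7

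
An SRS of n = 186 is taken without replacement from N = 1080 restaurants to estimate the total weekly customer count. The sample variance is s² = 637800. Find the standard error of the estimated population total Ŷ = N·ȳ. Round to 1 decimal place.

Var(Ŷ) = N²·Var(ȳ) = N²·(1 − n/N)·s²/n.
f = 186/1080 = 0.17222222; Var(ȳ) = 0.82777778·637800/186 = 2838.4767.
Var(Ŷ) = 1080² · 2838.4767 = 3.3107992 × 10^9.
SE(Ŷ) = √(3.3107992 × 10^9) = 57539.5.

57539.5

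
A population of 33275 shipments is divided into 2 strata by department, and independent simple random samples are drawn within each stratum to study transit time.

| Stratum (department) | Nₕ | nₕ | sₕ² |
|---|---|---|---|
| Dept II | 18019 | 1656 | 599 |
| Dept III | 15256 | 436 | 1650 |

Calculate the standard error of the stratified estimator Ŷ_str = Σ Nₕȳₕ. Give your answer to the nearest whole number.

Var(Ŷ_str) = Σₕ Nₕ²(1 − fₕ)sₕ²/nₕ.
Dept II: 18019²·(1 − 1656/18019)·599/1656 = 1.0664981 × 10^8.
Dept III: 15256²·(1 − 436/15256)·1650/436 = 8.5563066 × 10^8.
Sum = 9.6228047 × 10^8.
SE = √(9.6228047 × 10^8) = 31021.

31021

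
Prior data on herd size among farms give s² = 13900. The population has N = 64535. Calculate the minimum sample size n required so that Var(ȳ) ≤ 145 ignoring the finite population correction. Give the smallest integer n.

Without fpc, n₀ = s²/D = 13900/145 = 95.8621.
Rounding up, n = 96.

96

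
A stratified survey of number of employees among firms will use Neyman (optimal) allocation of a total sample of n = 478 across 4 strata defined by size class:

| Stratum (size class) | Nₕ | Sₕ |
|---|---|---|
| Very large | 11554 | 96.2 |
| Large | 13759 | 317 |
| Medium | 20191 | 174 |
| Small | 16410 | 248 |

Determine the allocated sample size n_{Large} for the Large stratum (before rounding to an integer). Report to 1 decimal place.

Neyman allocation: nₕ = n·NₕSₕ / Σⱼ NⱼSⱼ.
Σ NⱼSⱼ = 11554·96.2 + 13759·317 + 20191·174 + 16410·248 = 1.3056012 × 10^7.
n_{Large} = 478·13759·317 / (1.3056012 × 10^7) = 159.7.

159.7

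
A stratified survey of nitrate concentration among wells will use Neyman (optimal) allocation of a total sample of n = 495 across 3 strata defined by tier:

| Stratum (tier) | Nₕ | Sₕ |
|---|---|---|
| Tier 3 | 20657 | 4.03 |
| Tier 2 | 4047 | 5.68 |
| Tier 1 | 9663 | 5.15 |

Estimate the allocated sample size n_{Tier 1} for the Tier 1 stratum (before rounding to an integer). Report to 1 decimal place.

Neyman allocation: nₕ = n·NₕSₕ / Σⱼ NⱼSⱼ.
Σ NⱼSⱼ = 20657·4.03 + 4047·5.68 + 9663·5.15 = 155999.12.
n_{Tier 1} = 495·9663·5.15 / 155999.12 = 157.9.

157.9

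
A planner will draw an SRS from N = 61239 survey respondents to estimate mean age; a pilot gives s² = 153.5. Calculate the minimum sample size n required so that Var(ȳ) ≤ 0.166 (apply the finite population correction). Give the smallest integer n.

911

Without fpc, n₀ = s²/D = 153.5/0.166 = 924.6988.
With fpc, (1 − n/N)·s²/n ≤ D requires n ≥ n₀/(1 + n₀/N) = 924.6988/(1 + 924.6988/61239) = 910.9437.
Rounding up, n = 911.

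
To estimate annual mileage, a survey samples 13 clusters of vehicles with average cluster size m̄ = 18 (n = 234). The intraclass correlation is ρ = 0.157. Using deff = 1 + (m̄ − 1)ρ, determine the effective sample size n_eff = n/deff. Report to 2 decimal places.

63.78

deff = 1 + (18 − 1)·0.157 = 1 + 2.669 = 3.669.
n_eff = 234 / 3.669 = 63.78.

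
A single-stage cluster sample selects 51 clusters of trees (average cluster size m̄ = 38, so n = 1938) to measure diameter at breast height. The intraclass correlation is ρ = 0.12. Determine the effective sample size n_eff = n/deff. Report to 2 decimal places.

356.25

deff = 1 + (38 − 1)·0.12 = 1 + 4.44 = 5.44.
n_eff = 1938 / 5.44 = 356.25.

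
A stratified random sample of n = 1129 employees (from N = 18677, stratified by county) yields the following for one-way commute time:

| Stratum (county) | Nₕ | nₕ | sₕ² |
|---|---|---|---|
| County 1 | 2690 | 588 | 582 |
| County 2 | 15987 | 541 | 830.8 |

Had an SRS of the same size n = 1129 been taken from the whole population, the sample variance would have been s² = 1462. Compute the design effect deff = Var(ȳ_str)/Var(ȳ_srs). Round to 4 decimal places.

Var(ȳ_str) = Σ Wₕ²(1−fₕ)sₕ²/nₕ with Wₕ = Nₕ/18677:
  County 1: (2690/18677)²·(1−588/2690)·582/588 = 0.016044139
  County 2: (15987/18677)²·(1−541/15987)·830.8/541 = 1.0870962
  → Var(ȳ_str) = 1.1031403.
Var(ȳ_srs) = (1 − 1129/18677)·1462/1129 = 1.2166732.
deff = 1.1031403 / 1.2166732 = 0.9067.

0.9067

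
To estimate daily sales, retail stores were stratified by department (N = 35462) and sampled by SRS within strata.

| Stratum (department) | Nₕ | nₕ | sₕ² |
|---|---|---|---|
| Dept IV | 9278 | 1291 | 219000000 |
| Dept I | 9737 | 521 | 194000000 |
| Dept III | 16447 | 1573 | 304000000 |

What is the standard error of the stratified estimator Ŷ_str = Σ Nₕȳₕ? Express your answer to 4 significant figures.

9.657 × 10^6

Var(Ŷ_str) = Σₕ Nₕ²(1 − fₕ)sₕ²/nₕ.
Dept IV: 9278²·(1 − 1291/9278)·219000000/1291 = 1.2570598 × 10^13.
Dept I: 9737²·(1 − 521/9737)·194000000/521 = 3.3414244 × 10^13.
Dept III: 16447²·(1 − 1573/16447)·304000000/1573 = 4.7278026 × 10^13.
Sum = 9.3262868 × 10^13.
SE = √(9.3262868 × 10^13) = 9.657 × 10^6.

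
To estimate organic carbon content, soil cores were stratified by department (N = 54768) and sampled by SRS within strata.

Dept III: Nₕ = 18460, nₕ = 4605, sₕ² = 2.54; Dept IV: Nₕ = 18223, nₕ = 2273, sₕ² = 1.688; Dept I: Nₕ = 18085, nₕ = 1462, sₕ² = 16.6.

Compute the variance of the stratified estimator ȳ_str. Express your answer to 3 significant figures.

Var(ȳ_str) = Σₕ Wₕ²(1 − fₕ)sₕ²/nₕ with Wₕ = Nₕ/N, N = 54768.
Dept III: Wₕ = 0.33705814; term = 0.33705814²·(1 − 0.24945829)·2.54/4605 = 4.7031469 × 10^-5.
Dept IV: Wₕ = 0.33273079; term = 0.33273079²·(1 − 0.12473248)·1.688/2273 = 7.1961433 × 10^-5.
Dept I: Wₕ = 0.33021107; term = 0.33021107²·(1 − 0.08084048)·16.6/1462 = 0.0011379806.
Sum = 0.0012569735.

0.00126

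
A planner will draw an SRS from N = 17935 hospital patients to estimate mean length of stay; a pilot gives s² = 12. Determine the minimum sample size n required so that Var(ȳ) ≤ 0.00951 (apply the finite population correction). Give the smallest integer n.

1179

Without fpc, n₀ = s²/D = 12/0.00951 = 1261.8297.
With fpc, (1 − n/N)·s²/n ≤ D requires n ≥ n₀/(1 + n₀/N) = 1261.8297/(1 + 1261.8297/17935) = 1178.8882.
Rounding up, n = 1179.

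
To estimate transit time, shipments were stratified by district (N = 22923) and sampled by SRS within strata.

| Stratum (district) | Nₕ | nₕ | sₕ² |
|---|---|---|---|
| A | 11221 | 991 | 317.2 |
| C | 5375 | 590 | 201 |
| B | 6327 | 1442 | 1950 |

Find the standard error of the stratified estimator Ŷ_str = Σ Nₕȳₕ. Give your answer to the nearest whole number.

9343

Var(Ŷ_str) = Σₕ Nₕ²(1 − fₕ)sₕ²/nₕ.
A: 11221²·(1 − 991/11221)·317.2/991 = 3.6742332 × 10^7.
C: 5375²·(1 − 590/5375)·201/590 = 8.7620244 × 10^6.
B: 6327²·(1 − 1442/6327)·1950/1442 = 4.1795714 × 10^7.
Sum = 8.730007 × 10^7.
SE = √(8.730007 × 10^7) = 9343.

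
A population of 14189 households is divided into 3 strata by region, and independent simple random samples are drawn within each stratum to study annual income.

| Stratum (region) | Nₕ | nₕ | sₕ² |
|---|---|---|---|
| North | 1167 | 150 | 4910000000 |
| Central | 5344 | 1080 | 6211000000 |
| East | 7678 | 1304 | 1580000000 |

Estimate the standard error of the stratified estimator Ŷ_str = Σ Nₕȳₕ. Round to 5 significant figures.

1.5139 × 10^7

Var(Ŷ_str) = Σₕ Nₕ²(1 − fₕ)sₕ²/nₕ.
North: 1167²·(1 − 150/1167)·4910000000/150 = 3.8849197 × 10^13.
Central: 5344²·(1 − 1080/5344)·6211000000/1080 = 1.3104529 × 10^14.
East: 7678²·(1 − 1304/7678)·1580000000/1304 = 5.9297948 × 10^13.
Sum = 2.2919244 × 10^14.
SE = √(2.2919244 × 10^14) = 1.5139 × 10^7.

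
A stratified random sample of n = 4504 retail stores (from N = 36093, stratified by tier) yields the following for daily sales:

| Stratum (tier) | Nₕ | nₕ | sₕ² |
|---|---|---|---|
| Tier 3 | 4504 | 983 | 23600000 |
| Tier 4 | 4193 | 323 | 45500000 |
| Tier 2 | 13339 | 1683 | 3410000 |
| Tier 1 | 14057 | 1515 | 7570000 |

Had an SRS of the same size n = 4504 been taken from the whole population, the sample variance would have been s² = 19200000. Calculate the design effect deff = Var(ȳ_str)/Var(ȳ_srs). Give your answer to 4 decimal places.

0.7947

Var(ȳ_str) = Σ Wₕ²(1−fₕ)sₕ²/nₕ with Wₕ = Nₕ/36093:
  Tier 3: (4504/36093)²·(1−983/4504)·23600000/983 = 292.26508
  Tier 4: (4193/36093)²·(1−323/4193)·45500000/323 = 1754.6833
  Tier 2: (13339/36093)²·(1−1683/13339)·3410000/1683 = 241.82273
  Tier 1: (14057/36093)²·(1−1515/14057)·7570000/1515 = 676.23357
  → Var(ȳ_str) = 2965.0047.
Var(ȳ_srs) = (1 − 4504/36093)·19200000/4504 = 3730.9183.
deff = 2965.0047 / 3730.9183 = 0.7947.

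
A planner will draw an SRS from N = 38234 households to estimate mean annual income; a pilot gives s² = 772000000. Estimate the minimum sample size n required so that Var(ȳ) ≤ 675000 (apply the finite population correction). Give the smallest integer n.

1111

Without fpc, n₀ = s²/D = 772000000/675000 = 1143.7037.
With fpc, (1 − n/N)·s²/n ≤ D requires n ≥ n₀/(1 + n₀/N) = 1143.7037/(1 + 1143.7037/38234) = 1110.4855.
Rounding up, n = 1111.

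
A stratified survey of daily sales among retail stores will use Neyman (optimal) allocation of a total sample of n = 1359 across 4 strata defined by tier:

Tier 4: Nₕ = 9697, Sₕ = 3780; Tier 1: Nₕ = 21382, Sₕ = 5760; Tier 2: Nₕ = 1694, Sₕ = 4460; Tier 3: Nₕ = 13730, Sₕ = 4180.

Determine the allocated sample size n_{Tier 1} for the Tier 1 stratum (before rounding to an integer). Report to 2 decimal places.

Neyman allocation: nₕ = n·NₕSₕ / Σⱼ NⱼSⱼ.
Σ NⱼSⱼ = 9697·3780 + 21382·5760 + 1694·4460 + 13730·4180 = 2.2476162 × 10^8.
n_{Tier 1} = 1359·21382·5760 / (2.2476162 × 10^8) = 744.68.

744.68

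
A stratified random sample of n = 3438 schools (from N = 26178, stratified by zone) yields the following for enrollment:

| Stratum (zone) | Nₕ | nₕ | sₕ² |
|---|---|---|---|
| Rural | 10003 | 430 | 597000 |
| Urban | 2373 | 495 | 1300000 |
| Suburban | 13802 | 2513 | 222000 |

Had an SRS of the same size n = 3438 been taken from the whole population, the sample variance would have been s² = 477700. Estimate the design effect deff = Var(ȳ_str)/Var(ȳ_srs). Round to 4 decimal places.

1.9153

Var(ȳ_str) = Σ Wₕ²(1−fₕ)sₕ²/nₕ with Wₕ = Nₕ/26178:
  Rural: (10003/26178)²·(1−430/10003)·597000/430 = 194.00426
  Urban: (2373/26178)²·(1−495/2373)·1300000/495 = 17.078847
  Suburban: (13802/26178)²·(1−2513/13802)·222000/2513 = 20.085611
  → Var(ȳ_str) = 231.16872.
Var(ȳ_srs) = (1 − 3438/26178)·477700/3438 = 120.69891.
deff = 231.16872 / 120.69891 = 1.9153.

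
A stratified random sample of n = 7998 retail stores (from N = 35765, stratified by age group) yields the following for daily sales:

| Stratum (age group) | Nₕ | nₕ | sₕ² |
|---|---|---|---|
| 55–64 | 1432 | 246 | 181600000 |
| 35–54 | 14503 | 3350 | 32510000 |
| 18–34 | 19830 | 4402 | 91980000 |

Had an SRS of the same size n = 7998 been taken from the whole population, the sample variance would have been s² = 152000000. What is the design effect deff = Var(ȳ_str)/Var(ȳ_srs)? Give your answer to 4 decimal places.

0.4883

Var(ȳ_str) = Σ Wₕ²(1−fₕ)sₕ²/nₕ with Wₕ = Nₕ/35765:
  55–64: (1432/35765)²·(1−246/1432)·181600000/246 = 980.14874
  35–54: (14503/35765)²·(1−3350/14503)·32510000/3350 = 1227.1715
  18–34: (19830/35765)²·(1−4402/19830)·91980000/4402 = 4997.5742
  → Var(ȳ_str) = 7204.8944.
Var(ȳ_srs) = (1 − 7998/35765)·152000000/7998 = 14754.786.
deff = 7204.8944 / 14754.786 = 0.4883.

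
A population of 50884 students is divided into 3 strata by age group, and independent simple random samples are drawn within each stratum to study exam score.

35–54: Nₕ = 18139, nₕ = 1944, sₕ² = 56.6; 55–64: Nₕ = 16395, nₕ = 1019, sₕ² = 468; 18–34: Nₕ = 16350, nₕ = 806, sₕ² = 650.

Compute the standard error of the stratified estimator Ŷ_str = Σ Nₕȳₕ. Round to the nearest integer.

18146

Var(Ŷ_str) = Σₕ Nₕ²(1 − fₕ)sₕ²/nₕ.
35–54: 18139²·(1 − 1944/18139)·56.6/1944 = 8.5529211 × 10^6.
55–64: 16395²·(1 − 1019/16395)·468/1019 = 1.1577811 × 10^8.
18–34: 16350²·(1 − 806/16350)·650/806 = 2.0495516 × 10^8.
Sum = 3.2928619 × 10^8.
SE = √(3.2928619 × 10^8) = 18146.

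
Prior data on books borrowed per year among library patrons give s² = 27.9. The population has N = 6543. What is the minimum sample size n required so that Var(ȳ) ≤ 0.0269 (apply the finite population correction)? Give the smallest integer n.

Without fpc, n₀ = s²/D = 27.9/0.0269 = 1037.1747.
With fpc, (1 − n/N)·s²/n ≤ D requires n ≥ n₀/(1 + n₀/N) = 1037.1747/(1 + 1037.1747/6543) = 895.2609.
Rounding up, n = 896.

896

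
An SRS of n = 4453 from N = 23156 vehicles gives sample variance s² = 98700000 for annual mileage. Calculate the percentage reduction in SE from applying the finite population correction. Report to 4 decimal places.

10.1281

f = n/N = 4453/23156 = 0.19230437.
SE_no-fpc = √(s²/n) = 148.87858; SE_fpc = √((1−f)s²/n) = 133.79999.
Ratio = √(1−f) = 0.89871888. Reduction = 100·(1 − 0.89871888) = 10.1281%.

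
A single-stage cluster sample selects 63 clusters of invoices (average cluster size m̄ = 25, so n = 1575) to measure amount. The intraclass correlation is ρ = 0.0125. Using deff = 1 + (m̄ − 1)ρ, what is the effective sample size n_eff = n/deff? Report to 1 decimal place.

deff = 1 + (25 − 1)·0.0125 = 1 + 0.3 = 1.3.
n_eff = 1575 / 1.3 = 1211.5.

1211.5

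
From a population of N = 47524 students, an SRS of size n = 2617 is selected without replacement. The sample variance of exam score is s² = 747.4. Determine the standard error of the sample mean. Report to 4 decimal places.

Under SRS without replacement, Var(ȳ) = (1 − f)·s²/n with f = n/N = 2617/47524 = 0.05506691.
Var(ȳ) = (1 − 0.05506691)·747.4/2617 = 0.94493309·0.28559419 = 0.2698674.
SE(ȳ) = √(0.2698674) = 0.5195.

0.5195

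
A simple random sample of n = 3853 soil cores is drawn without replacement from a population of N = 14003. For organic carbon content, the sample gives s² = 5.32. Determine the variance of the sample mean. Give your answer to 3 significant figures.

0.00100

Under SRS without replacement, Var(ȳ) = (1 − f)·s²/n with f = n/N = 3853/14003 = 0.27515532.
Var(ȳ) = (1 − 0.27515532)·5.32/3853 = 0.72484468·0.0013807423 = 0.0010008237.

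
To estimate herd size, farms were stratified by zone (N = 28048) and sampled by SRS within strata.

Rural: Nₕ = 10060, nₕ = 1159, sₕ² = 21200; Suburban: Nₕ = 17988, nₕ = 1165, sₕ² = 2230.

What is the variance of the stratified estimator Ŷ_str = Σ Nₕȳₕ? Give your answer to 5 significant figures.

2.2172 × 10^9

Var(Ŷ_str) = Σₕ Nₕ²(1 − fₕ)sₕ²/nₕ.
Rural: 10060²·(1 − 1159/10060)·21200/1159 = 1.6379069 × 10^9.
Suburban: 17988²·(1 − 1165/17988)·2230/1165 = 5.7924896 × 10^8.
Sum = 2.2171559 × 10^9.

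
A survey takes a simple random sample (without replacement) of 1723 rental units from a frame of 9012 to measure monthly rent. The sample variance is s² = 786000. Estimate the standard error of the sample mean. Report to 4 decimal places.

19.2084

Under SRS without replacement, Var(ȳ) = (1 − f)·s²/n with f = n/N = 1723/9012 = 0.19118953.
Var(ȳ) = (1 − 0.19118953)·786000/1723 = 0.80881047·456.18108 = 368.96404.
SE(ȳ) = √(368.96404) = 19.2084.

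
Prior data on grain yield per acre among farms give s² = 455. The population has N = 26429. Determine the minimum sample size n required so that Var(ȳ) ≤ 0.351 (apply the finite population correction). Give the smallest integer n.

Without fpc, n₀ = s²/D = 455/0.351 = 1296.2963.
With fpc, (1 − n/N)·s²/n ≤ D requires n ≥ n₀/(1 + n₀/N) = 1296.2963/(1 + 1296.2963/26429) = 1235.6880.
Rounding up, n = 1236.

1236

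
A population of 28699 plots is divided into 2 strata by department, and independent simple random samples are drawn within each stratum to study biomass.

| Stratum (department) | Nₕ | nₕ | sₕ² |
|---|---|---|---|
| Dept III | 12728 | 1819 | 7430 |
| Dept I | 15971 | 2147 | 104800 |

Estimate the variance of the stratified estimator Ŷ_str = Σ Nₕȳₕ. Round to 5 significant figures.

Var(Ŷ_str) = Σₕ Nₕ²(1 − fₕ)sₕ²/nₕ.
Dept III: 12728²·(1 − 1819/12728)·7430/1819 = 5.6715429 × 10^8.
Dept I: 15971²·(1 − 2147/15971)·104800/2147 = 1.077693 × 10^10.
Sum = 1.1344084 × 10^10.

1.1344 × 10^10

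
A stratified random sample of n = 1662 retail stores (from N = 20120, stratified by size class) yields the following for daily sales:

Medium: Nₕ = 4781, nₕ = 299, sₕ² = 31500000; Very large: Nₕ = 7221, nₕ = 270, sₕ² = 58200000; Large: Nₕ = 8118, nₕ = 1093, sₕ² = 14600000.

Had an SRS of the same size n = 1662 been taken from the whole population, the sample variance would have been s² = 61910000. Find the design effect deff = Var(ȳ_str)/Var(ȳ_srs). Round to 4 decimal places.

Var(ȳ_str) = Σ Wₕ²(1−fₕ)sₕ²/nₕ with Wₕ = Nₕ/20120:
  Medium: (4781/20120)²·(1−299/4781)·31500000/299 = 5576.658
  Very large: (7221/20120)²·(1−270/7221)·58200000/270 = 26726.858
  Large: (8118/20120)²·(1−1093/8118)·14600000/1093 = 1881.7942
  → Var(ȳ_str) = 34185.31.
Var(ȳ_srs) = (1 − 1662/20120)·61910000/1662 = 34173.263.
deff = 34185.31 / 34173.263 = 1.0004.

1.0004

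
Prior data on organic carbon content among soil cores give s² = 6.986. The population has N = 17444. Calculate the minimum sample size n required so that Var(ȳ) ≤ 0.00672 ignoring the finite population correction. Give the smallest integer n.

Without fpc, n₀ = s²/D = 6.986/0.00672 = 1039.5833.
Rounding up, n = 1040.

1040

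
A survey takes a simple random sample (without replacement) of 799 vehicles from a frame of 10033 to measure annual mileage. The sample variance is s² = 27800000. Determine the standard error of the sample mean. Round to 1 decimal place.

Under SRS without replacement, Var(ȳ) = (1 − f)·s²/n with f = n/N = 799/10033 = 0.07963720.
Var(ȳ) = (1 − 0.07963720)·27800000/799 = 0.92036280·34793.492 = 32022.636.
SE(ȳ) = √(32022.636) = 178.9.

178.9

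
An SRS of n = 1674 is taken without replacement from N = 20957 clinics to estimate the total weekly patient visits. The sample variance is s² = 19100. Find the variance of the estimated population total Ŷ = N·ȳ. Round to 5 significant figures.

Var(Ŷ) = N²·Var(ȳ) = N²·(1 − n/N)·s²/n.
f = 1674/20957 = 0.07987785; Var(ȳ) = 0.92012215·19100/1674 = 10.498407.
Var(Ŷ) = 20957² · 10.498407 = 4.6108568 × 10^9.

4.6109 × 10^9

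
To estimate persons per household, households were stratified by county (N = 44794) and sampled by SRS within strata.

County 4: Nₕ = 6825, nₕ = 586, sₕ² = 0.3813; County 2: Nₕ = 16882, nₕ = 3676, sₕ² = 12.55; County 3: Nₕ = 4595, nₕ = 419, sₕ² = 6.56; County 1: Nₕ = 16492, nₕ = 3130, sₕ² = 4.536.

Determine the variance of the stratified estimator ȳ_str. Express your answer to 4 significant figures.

7.020 × 10^-4

Var(ȳ_str) = Σₕ Wₕ²(1 − fₕ)sₕ²/nₕ with Wₕ = Nₕ/N, N = 44794.
County 4: Wₕ = 0.15236416; term = 0.15236416²·(1 − 0.08586081)·0.3813/586 = 1.380852 × 10^-5.
County 2: Wₕ = 0.37688083; term = 0.37688083²·(1 − 0.21774671)·12.55/3676 = 3.793357 × 10^-4.
County 3: Wₕ = 0.10258070; term = 0.10258070²·(1 − 0.09118607)·6.56/419 = 1.4972562 × 10^-4.
County 1: Wₕ = 0.36817431; term = 0.36817431²·(1 − 0.18978899)·4.536/3130 = 1.5915996 × 10^-4.
Sum = 7.020298 × 10^-4.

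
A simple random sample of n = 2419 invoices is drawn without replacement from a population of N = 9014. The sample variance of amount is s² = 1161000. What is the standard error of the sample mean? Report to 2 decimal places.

Under SRS without replacement, Var(ȳ) = (1 − f)·s²/n with f = n/N = 2419/9014 = 0.26836033.
Var(ȳ) = (1 − 0.26836033)·1161000/2419 = 0.73163967·479.95039 = 351.15075.
SE(ȳ) = √(351.15075) = 18.74.

18.74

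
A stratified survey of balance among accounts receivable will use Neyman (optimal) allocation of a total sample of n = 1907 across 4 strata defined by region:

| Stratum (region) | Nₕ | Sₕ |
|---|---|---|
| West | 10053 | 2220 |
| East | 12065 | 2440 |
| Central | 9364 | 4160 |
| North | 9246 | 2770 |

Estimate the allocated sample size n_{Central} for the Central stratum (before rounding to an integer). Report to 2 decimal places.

638.62

Neyman allocation: nₕ = n·NₕSₕ / Σⱼ NⱼSⱼ.
Σ NⱼSⱼ = 10053·2220 + 12065·2440 + 9364·4160 + 9246·2770 = 1.1632192 × 10^8.
n_{Central} = 1907·9364·4160 / (1.1632192 × 10^8) = 638.62.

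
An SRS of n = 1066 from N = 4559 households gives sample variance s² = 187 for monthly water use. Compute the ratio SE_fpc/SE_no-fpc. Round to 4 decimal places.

0.8753

f = n/N = 1066/4559 = 0.23382321.
SE_no-fpc = √(s²/n) = 0.41883426; SE_fpc = √((1−f)s²/n) = 0.36661202.
Ratio = √(1−f) = 0.87531525.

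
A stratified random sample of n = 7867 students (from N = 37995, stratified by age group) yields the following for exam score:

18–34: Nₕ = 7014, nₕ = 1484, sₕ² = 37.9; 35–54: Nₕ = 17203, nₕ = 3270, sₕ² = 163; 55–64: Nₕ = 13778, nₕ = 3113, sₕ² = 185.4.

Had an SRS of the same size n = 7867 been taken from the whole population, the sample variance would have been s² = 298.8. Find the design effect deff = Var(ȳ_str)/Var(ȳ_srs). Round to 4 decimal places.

0.4989

Var(ȳ_str) = Σ Wₕ²(1−fₕ)sₕ²/nₕ with Wₕ = Nₕ/37995:
  18–34: (7014/37995)²·(1−1484/7014)·37.9/1484 = 6.8618829 × 10^-4
  35–54: (17203/37995)²·(1−3270/17203)·163/3270 = 0.0082762915
  55–64: (13778/37995)²·(1−3113/13778)·185.4/3113 = 0.0060621231
  → Var(ȳ_str) = 0.015024603.
Var(ȳ_srs) = (1 − 7867/37995)·298.8/7867 = 0.030117249.
deff = 0.015024603 / 0.030117249 = 0.4989.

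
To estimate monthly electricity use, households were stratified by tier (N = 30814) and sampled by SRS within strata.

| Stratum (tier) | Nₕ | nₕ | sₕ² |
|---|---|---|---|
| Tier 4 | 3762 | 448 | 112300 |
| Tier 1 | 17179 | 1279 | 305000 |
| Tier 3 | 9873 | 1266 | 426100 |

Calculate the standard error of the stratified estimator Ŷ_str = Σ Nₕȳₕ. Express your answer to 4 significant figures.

311200

Var(Ŷ_str) = Σₕ Nₕ²(1 − fₕ)sₕ²/nₕ.
Tier 4: 3762²·(1 − 448/3762)·112300/448 = 3.1251656 × 10^9.
Tier 1: 17179²·(1 − 1279/17179)·305000/1279 = 6.5136482 × 10^10.
Tier 3: 9873²·(1 − 1266/9873)·426100/1266 = 2.8600839 × 10^10.
Sum = 9.6862487 × 10^10.
SE = √(9.6862487 × 10^10) = 311200.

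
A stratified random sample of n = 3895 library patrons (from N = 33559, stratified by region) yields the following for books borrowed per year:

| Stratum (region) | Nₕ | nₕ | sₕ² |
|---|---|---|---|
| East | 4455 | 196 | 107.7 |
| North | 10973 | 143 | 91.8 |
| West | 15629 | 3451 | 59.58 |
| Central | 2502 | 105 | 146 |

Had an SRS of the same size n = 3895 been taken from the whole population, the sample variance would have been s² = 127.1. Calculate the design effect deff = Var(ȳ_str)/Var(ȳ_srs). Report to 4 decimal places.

3.0273

Var(ȳ_str) = Σ Wₕ²(1−fₕ)sₕ²/nₕ with Wₕ = Nₕ/33559:
  East: (4455/33559)²·(1−196/4455)·107.7/196 = 0.009257569
  North: (10973/33559)²·(1−143/10973)·91.8/143 = 0.067739573
  West: (15629/33559)²·(1−3451/15629)·59.58/3451 = 0.0029177272
  Central: (2502/33559)²·(1−105/2502)·146/105 = 0.0074045876
  → Var(ȳ_str) = 0.087319457.
Var(ȳ_srs) = (1 − 3895/33559)·127.1/3895 = 0.028844219.
deff = 0.087319457 / 0.028844219 = 3.0273.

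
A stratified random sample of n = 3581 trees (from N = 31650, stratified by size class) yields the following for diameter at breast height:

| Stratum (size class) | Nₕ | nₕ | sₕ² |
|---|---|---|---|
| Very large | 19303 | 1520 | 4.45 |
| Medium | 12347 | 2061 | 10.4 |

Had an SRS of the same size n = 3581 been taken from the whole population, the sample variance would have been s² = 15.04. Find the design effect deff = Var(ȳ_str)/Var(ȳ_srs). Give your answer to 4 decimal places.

Var(ȳ_str) = Σ Wₕ²(1−fₕ)sₕ²/nₕ with Wₕ = Nₕ/31650:
  Very large: (19303/31650)²·(1−1520/19303)·4.45/1520 = 0.0010032261
  Medium: (12347/31650)²·(1−2061/12347)·10.4/2061 = 6.3975824 × 10^-4
  → Var(ȳ_str) = 0.0016429843.
Var(ȳ_srs) = (1 − 3581/31650)·15.04/3581 = 0.0037247467.
deff = 0.0016429843 / 0.0037247467 = 0.4411.

0.4411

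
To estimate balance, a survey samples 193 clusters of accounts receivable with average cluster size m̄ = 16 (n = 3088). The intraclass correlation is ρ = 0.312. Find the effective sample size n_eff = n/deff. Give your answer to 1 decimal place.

deff = 1 + (16 − 1)·0.312 = 1 + 4.68 = 5.68.
n_eff = 3088 / 5.68 = 543.7.

543.7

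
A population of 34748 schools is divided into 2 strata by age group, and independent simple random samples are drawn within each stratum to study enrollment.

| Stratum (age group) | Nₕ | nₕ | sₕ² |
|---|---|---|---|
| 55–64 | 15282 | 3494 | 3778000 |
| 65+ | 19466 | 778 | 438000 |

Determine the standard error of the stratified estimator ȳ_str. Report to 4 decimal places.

18.1918

Var(ȳ_str) = Σₕ Wₕ²(1 − fₕ)sₕ²/nₕ with Wₕ = Nₕ/N, N = 34748.
55–64: Wₕ = 0.43979510; term = 0.43979510²·(1 − 0.22863500)·3778000/3494 = 161.32429.
65+: Wₕ = 0.56020490; term = 0.56020490²·(1 − 0.03996712)·438000/778 = 169.61897.
Sum = 330.94326.
SE = √(330.94326) = 18.1918.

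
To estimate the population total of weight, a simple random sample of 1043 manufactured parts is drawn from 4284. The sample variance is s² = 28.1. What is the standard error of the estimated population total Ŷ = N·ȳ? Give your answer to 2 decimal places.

611.61

Var(Ŷ) = N²·Var(ȳ) = N²·(1 − n/N)·s²/n.
f = 1043/4284 = 0.24346405; Var(ȳ) = 0.75653595·28.1/1043 = 0.020382224.
Var(Ŷ) = 4284² · 0.020382224 = 374067.95.
SE(Ŷ) = √(374067.95) = 611.61.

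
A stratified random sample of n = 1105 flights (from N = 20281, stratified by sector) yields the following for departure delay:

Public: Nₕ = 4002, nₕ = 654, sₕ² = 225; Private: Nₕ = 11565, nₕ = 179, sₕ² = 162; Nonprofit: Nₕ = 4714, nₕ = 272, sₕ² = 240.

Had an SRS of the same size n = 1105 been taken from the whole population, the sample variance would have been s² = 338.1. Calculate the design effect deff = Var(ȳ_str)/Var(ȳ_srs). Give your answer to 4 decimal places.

Var(ȳ_str) = Σ Wₕ²(1−fₕ)sₕ²/nₕ with Wₕ = Nₕ/20281:
  Public: (4002/20281)²·(1−654/4002)·225/654 = 0.011206979
  Private: (11565/20281)²·(1−179/11565)·162/179 = 0.28973441
  Nonprofit: (4714/20281)²·(1−272/4714)·240/272 = 0.044919172
  → Var(ȳ_str) = 0.34586056.
Var(ȳ_srs) = (1 − 1105/20281)·338.1/1105 = 0.28930208.
deff = 0.34586056 / 0.28930208 = 1.1955.

1.1955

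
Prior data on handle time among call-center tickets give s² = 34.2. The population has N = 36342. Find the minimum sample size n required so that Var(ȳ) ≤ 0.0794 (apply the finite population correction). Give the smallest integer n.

426

Without fpc, n₀ = s²/D = 34.2/0.0794 = 430.7305.
With fpc, (1 − n/N)·s²/n ≤ D requires n ≥ n₀/(1 + n₀/N) = 430.7305/(1 + 430.7305/36342) = 425.6852.
Rounding up, n = 426.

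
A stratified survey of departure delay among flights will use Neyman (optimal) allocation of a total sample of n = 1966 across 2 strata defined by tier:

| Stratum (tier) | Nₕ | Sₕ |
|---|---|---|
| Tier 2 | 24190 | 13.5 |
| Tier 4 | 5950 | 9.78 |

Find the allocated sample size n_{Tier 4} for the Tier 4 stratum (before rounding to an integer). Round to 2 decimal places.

Neyman allocation: nₕ = n·NₕSₕ / Σⱼ NⱼSⱼ.
Σ NⱼSⱼ = 24190·13.5 + 5950·9.78 = 384756.
n_{Tier 4} = 1966·5950·9.78 / 384756 = 297.34.

297.34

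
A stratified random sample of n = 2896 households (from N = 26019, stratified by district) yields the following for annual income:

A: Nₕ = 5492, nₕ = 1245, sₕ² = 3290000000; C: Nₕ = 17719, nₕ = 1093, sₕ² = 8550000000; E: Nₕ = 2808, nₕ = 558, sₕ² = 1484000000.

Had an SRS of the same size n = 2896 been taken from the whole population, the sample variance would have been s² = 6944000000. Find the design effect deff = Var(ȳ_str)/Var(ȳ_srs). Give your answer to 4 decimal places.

1.6518

Var(ȳ_str) = Σ Wₕ²(1−fₕ)sₕ²/nₕ with Wₕ = Nₕ/26019:
  A: (5492/26019)²·(1−1245/5492)·3290000000/1245 = 91045.426
  C: (17719/26019)²·(1−1093/17719)·8550000000/1093 = 3.4040171 × 10^6
  E: (2808/26019)²·(1−558/2808)·1484000000/558 = 24819.791
  → Var(ȳ_str) = 3.5198823 × 10^6.
Var(ȳ_srs) = (1 − 2896/26019)·6944000000/2896 = 2.1309082 × 10^6.
deff = (3.5198823 × 10^6) / (2.1309082 × 10^6) = 1.6518.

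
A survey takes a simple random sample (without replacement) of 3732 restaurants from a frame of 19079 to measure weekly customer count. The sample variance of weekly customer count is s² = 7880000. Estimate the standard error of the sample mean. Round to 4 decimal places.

41.2122

Under SRS without replacement, Var(ȳ) = (1 − f)·s²/n with f = n/N = 3732/19079 = 0.19560774.
Var(ȳ) = (1 − 0.19560774)·7880000/3732 = 0.80439226·2111.4684 = 1698.4488.
SE(ȳ) = √(1698.4488) = 41.2122.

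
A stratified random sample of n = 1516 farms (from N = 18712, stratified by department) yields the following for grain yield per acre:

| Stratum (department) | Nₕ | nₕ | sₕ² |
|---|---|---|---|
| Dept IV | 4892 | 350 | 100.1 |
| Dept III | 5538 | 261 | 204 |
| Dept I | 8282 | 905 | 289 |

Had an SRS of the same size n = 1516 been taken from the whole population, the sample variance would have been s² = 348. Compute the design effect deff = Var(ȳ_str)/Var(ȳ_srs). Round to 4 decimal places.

Var(ȳ_str) = Σ Wₕ²(1−fₕ)sₕ²/nₕ with Wₕ = Nₕ/18712:
  Dept IV: (4892/18712)²·(1−350/4892)·100.1/350 = 0.018149271
  Dept III: (5538/18712)²·(1−261/5538)·204/261 = 0.065236295
  Dept I: (8282/18712)²·(1−905/8282)·289/905 = 0.055721636
  → Var(ȳ_str) = 0.1391072.
Var(ȳ_srs) = (1 − 1516/18712)·348/1516 = 0.21095376.
deff = 0.1391072 / 0.21095376 = 0.6594.

0.6594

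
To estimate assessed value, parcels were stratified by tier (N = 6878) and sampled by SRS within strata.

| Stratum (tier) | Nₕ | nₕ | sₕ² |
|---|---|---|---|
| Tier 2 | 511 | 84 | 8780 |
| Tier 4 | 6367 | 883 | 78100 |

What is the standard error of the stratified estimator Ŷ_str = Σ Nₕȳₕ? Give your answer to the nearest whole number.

Var(Ŷ_str) = Σₕ Nₕ²(1 − fₕ)sₕ²/nₕ.
Tier 2: 511²·(1 − 84/511)·8780/84 = 2.2806782 × 10^7.
Tier 4: 6367²·(1 − 883/6367)·78100/883 = 3.0883224 × 10^9.
Sum = 3.1111292 × 10^9.
SE = √(3.1111292 × 10^9) = 55777.

55777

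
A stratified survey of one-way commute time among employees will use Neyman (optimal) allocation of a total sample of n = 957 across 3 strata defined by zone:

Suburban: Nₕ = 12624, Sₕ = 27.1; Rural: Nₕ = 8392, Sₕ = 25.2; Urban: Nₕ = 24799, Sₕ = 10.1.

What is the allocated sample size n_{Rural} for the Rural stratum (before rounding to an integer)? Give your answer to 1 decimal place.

251.7

Neyman allocation: nₕ = n·NₕSₕ / Σⱼ NⱼSⱼ.
Σ NⱼSⱼ = 12624·27.1 + 8392·25.2 + 24799·10.1 = 804058.7.
n_{Rural} = 957·8392·25.2 / 804058.7 = 251.7.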